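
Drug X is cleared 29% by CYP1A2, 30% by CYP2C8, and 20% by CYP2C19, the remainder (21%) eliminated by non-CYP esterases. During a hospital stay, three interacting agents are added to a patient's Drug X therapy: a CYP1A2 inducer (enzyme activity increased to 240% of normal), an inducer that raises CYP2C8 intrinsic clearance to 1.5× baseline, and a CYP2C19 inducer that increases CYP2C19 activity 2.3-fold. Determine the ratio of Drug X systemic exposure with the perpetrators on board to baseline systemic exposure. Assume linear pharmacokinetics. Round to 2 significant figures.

0.55

The CYP1A2 pathway (29% of clearance) is boosted to 2.4× activity: 0.29 × 2.4 = 0.696.
The CYP2C8 pathway (30% of clearance) increases to 1.5× activity: 0.3 × 1.5 = 0.45.
The CYP2C19 pathway (20% of clearance) increases to 2.3× activity: 0.2 × 2.3 = 0.46.
The remaining 21% of clearance is unaffected.
New clearance relative to baseline: 0.696 + 0.45 + 0.46 + 0.21 = 1.816.
Because systemic exposure varies inversely with clearance, the combined effect is 1 / 1.816 = 0.55.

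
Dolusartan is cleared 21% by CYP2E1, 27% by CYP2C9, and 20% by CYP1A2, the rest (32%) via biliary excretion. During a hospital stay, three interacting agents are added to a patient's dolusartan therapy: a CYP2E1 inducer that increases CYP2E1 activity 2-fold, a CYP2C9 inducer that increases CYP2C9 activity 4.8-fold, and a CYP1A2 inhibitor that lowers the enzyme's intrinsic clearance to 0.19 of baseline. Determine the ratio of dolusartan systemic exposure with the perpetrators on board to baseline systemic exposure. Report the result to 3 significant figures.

CYP2E1: 0.21 × 2 = 0.42
CYP2C9: 0.27 × 4.8 = 1.296
CYP1A2: 0.2 × 0.19 = 0.038
Other: 0.32 (unchanged)
Relative clearance = 0.42 + 1.296 + 0.038 + 0.32 = 2.074.
Net systemic exposure ratio = 1 / 2.074 = 0.482.

0.482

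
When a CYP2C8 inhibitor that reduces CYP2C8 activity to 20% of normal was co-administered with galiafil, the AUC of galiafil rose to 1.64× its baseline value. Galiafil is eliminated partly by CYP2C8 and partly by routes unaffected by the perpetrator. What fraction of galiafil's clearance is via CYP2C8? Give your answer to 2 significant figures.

0.49

Call the CYP2C8 fraction fm. After the interaction, CL_new/CL_old = fm × 0.2 + (1 − fm).
AUC ratio = 1 / (new CL fraction), so new CL fraction = 1 / 1.64 = 0.6098.
fm × 0.2 + 1 − fm = 0.6098  ⇒  fm × (0.2 − 1) = −0.3902  ⇒  fm = 0.49.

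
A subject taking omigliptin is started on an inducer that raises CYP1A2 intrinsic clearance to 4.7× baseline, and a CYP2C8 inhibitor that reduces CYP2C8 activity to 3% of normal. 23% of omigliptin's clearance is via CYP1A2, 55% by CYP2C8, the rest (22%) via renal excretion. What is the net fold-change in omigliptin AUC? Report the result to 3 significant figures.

The CYP1A2 pathway (23% of clearance) increases to 4.7× activity: 0.23 × 4.7 = 1.081.
The CYP2C8 pathway (55% of clearance) is reduced to 0.03× activity: 0.55 × 0.03 = 0.0165.
The remaining 22% of clearance is unaffected.
Relative clearance = 1.081 + 0.0165 + 0.22 = 1.3175.
Because AUC varies inversely with clearance, the combined effect is 1 / 1.3175 = 0.759.

0.759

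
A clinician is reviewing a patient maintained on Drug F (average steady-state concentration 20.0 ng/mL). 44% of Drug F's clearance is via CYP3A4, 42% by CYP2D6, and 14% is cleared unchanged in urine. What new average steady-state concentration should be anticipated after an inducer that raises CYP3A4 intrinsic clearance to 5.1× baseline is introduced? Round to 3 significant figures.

7.13 ng/mL

The CYP3A4 pathway (44% of clearance) rises to 5.1× activity: 0.44 × 5.1 = 2.244.
CYP2D6 (42%) and the residual 14% are unaffected.
CL_new/CL_old = 2.244 + 0.42 + 0.14 = 2.804.
With dosing unchanged, average steady-state concentration scales as 1/CL: 20.0 / 2.804 = 7.13 ng/mL.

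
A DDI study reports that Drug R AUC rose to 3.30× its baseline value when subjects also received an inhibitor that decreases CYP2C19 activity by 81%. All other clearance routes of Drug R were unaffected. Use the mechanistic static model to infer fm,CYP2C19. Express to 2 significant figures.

CL'/CL = 1 / 3.30 = 0.303
0.19·fm + (1 − fm) = 0.303
fm = (0.303 − 1) / (0.19 − 1) = 0.86

0.86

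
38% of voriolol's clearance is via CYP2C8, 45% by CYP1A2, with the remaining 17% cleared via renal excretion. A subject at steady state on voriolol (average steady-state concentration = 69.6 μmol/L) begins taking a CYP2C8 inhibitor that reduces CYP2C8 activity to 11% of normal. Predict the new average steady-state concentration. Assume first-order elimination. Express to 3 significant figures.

CYP2C8: 0.38 × 0.11 = 0.0418
CYP1A2: 0.45 (unchanged)
Other: 0.17 (unchanged)
Relative clearance = 0.0418 + 0.45 + 0.17 = 0.6618.
New average steady-state concentration = baseline ÷ relative clearance = 69.6 / 0.6618 = 105 μmol/L.

105 μmol/L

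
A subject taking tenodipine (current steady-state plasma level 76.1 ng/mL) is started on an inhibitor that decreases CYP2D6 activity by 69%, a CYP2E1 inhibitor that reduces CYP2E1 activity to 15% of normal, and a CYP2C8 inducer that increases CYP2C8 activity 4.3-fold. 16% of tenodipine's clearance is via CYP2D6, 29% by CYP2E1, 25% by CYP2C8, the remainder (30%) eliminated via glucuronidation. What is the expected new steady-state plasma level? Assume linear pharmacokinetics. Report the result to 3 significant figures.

51.8 ng/mL

CYP2D6: 0.16 × 0.31 = 0.0496
CYP2E1: 0.29 × 0.15 = 0.0435
CYP2C8: 0.25 × 4.3 = 1.075
Other: 0.3 (unchanged)
Relative clearance = 0.0496 + 0.0435 + 1.075 + 0.3 = 1.4681.
Steady-state plasma level ∝ 1/CL: new value = 76.1 / 1.4681 = 51.8 ng/mL.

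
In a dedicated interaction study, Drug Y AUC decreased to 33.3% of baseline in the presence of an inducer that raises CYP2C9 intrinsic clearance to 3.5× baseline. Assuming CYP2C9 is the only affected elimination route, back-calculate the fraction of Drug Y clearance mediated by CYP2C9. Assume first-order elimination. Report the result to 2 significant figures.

Let x = fm,CYP2C9. Because AUC ∝ 1/CL, relative clearance rose to 1/0.333 = 3.003.
Setting x·3.5 + (1 − x) = 3.003 and solving: x = (3.003 − 1)/(3.5 − 1) = 0.80.

0.80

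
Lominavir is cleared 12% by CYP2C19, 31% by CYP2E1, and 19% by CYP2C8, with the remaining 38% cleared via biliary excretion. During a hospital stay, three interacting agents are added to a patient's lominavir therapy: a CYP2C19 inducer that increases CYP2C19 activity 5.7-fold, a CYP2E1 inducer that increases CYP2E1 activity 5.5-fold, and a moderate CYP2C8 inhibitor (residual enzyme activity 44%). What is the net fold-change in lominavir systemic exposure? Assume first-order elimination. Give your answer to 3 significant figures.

0.351

CYP2C19: 0.12 × 5.7 = 0.684
CYP2E1: 0.31 × 5.5 = 1.705
CYP2C8: 0.19 × 0.44 = 0.0836
Other: 0.38 (unchanged)
New clearance relative to baseline: 0.684 + 1.705 + 0.0836 + 0.38 = 2.8526.
Net systemic exposure ratio = 1 / 2.8526 = 0.351.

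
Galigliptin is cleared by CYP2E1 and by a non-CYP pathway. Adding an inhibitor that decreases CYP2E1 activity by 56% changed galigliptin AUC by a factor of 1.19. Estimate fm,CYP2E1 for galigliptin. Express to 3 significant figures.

Call the CYP2E1 fraction fm. After the interaction, CL_new/CL_old = fm × 0.44 + (1 − fm).
AUC ratio = 1 / (new CL fraction), so new CL fraction = 1 / 1.19 = 0.8403.
fm × 0.44 + 1 − fm = 0.8403  ⇒  fm × (0.44 − 1) = −0.1597  ⇒  fm = 0.285.

0.285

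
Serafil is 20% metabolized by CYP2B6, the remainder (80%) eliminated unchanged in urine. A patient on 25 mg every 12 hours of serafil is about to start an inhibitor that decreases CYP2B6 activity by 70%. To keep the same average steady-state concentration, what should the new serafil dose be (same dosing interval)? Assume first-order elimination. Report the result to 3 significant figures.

21.5 mg

The CYP2B6 pathway (20% of clearance) is reduced to 0.3× activity: 0.2 × 0.3 = 0.06.
The remaining 80% of clearance is unaffected.
CL_new/CL_old = 0.06 + 0.8 = 0.86.
To maintain the same steady-state level, dose must scale with clearance: new dose = 25 × 0.86 = 21.5 mg.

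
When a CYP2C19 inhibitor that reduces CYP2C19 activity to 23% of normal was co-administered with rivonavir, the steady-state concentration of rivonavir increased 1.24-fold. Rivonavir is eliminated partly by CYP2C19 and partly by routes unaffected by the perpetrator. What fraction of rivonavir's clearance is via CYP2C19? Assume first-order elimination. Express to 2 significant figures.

Let fm be the CYP2C19 fraction. New clearance relative to baseline = fm × 0.23 + (1 − fm).
Steady-state concentration ratio = 1 / (new CL fraction), so new CL fraction = 1 / 1.24 = 0.8065.
fm × 0.23 + 1 − fm = 0.8065  ⇒  fm × (0.23 − 1) = −0.1935  ⇒  fm = 0.25.

0.25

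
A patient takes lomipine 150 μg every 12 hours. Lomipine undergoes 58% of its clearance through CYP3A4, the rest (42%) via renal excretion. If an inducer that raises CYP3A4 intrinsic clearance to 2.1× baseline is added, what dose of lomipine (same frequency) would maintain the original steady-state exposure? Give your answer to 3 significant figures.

The CYP3A4 pathway (58% of clearance) increases to 2.1× activity: 0.58 × 2.1 = 1.218.
Non-CYP routes (42%) are unchanged.
New clearance relative to baseline: 1.218 + 0.42 = 1.638.
To maintain the same steady-state level, dose must scale with clearance: new dose = 150 × 1.638 = 246 μg.

246 μg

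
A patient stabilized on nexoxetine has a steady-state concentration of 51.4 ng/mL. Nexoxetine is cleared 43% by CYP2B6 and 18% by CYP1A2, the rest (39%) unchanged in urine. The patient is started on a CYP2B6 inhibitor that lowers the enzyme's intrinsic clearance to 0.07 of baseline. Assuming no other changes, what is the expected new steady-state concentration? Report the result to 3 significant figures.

85.7 ng/mL

CYP2B6: 0.43 × 0.07 = 0.0301
CYP1A2: 0.18 (unchanged)
Other: 0.39 (unchanged)
New clearance relative to baseline: 0.0301 + 0.18 + 0.39 = 0.6001.
With dosing unchanged, steady-state concentration scales as 1/CL: 51.4 / 0.6001 = 85.7 ng/mL.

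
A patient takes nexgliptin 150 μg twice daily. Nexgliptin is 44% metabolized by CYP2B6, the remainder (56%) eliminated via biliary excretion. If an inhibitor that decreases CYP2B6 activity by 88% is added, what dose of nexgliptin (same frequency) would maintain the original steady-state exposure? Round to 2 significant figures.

92 μg

CYP2B6: 0.44 × 0.12 = 0.0528
Other: 0.56 (unchanged)
Relative clearance = 0.0528 + 0.56 = 0.6128.
To maintain the same steady-state level, dose must scale with clearance: new dose = 150 × 0.6128 = 92 μg.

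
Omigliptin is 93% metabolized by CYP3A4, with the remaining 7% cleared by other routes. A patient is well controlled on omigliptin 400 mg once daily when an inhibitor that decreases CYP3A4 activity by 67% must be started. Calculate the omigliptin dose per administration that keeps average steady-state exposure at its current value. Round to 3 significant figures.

151 mg

CYP3A4: 0.93 × 0.33 = 0.3069
Other: 0.07 (unchanged)
New clearance relative to baseline: 0.3069 + 0.07 = 0.3769.
Exposure is unchanged when dose changes in proportion to clearance. New dose = 400 mg × 0.3769 = 151 mg.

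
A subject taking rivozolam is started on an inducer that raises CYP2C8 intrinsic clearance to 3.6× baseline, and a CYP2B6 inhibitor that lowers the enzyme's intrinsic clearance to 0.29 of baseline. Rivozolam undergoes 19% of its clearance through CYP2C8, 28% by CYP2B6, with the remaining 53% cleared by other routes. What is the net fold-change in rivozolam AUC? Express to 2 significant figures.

CYP2C8: 0.19 × 3.6 = 0.684
CYP2B6: 0.28 × 0.29 = 0.0812
Other: 0.53 (unchanged)
CL_new/CL_old = 0.684 + 0.0812 + 0.53 = 1.2952.
Net AUC ratio = 1 / 1.2952 = 0.77.

0.77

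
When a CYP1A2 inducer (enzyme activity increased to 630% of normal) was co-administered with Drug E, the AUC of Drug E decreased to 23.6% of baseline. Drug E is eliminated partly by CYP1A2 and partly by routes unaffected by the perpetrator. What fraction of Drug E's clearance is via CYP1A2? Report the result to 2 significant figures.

0.61

Let x = fm,CYP1A2. Because AUC ∝ 1/CL, relative clearance rose to 1/0.236 = 4.237.
Setting x·6.3 + (1 − x) = 4.237 and solving: x = (4.237 − 1)/(6.3 − 1) = 0.61.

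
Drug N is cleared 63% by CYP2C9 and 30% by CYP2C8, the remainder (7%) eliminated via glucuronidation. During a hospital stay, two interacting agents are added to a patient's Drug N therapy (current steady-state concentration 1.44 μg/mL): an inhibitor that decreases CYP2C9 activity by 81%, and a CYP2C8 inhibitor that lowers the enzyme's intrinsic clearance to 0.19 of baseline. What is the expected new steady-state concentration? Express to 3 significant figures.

The CYP2C9 pathway (63% of clearance) falls to 0.19× activity: 0.63 × 0.19 = 0.1197.
The CYP2C8 pathway (30% of clearance) drops to 0.19× activity: 0.3 × 0.19 = 0.057.
Non-CYP routes (7%) are unchanged.
Relative clearance = 0.1197 + 0.057 + 0.07 = 0.2467.
Steady-state concentration ∝ 1/CL: new value = 1.44 / 0.2467 = 5.84 μg/mL.

5.84 μg/mL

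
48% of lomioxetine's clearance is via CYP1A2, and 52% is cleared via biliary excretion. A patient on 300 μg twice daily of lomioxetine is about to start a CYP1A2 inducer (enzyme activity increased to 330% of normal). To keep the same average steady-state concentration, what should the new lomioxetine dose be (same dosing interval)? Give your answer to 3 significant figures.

CYP1A2: 0.48 × 3.3 = 1.584
Other: 0.52 (unchanged)
Relative clearance = 1.584 + 0.52 = 2.104.
To maintain the same steady-state level, dose must scale with clearance: new dose = 300 × 2.104 = 631 μg.

631 μg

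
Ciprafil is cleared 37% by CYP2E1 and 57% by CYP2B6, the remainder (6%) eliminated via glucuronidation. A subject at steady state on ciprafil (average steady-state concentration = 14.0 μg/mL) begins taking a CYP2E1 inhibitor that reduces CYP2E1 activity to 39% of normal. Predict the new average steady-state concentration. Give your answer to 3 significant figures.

18.1 μg/mL

The CYP2E1 pathway (37% of clearance) falls to 0.39× activity: 0.37 × 0.39 = 0.1443.
CYP2B6 (57%) and the residual 6% are unaffected.
Relative clearance = 0.1443 + 0.57 + 0.06 = 0.7743.
New average steady-state concentration = baseline ÷ relative clearance = 14.0 / 0.7743 = 18.1 μg/mL.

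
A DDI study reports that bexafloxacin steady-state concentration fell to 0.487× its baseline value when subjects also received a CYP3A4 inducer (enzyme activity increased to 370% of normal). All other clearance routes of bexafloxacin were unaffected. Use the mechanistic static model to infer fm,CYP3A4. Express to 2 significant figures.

CL'/CL = 1 / 0.487 = 2.053
3.7·fm + (1 − fm) = 2.053
fm = (2.053 − 1) / (3.7 − 1) = 0.39

0.39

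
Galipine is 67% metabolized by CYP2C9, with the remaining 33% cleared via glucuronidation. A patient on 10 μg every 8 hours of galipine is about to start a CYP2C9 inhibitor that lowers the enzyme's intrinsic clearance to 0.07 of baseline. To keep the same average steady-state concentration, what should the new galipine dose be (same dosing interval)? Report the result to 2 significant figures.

The CYP2C9 pathway (67% of clearance) drops to 0.07× activity: 0.67 × 0.07 = 0.0469.
Non-CYP routes (33%) are unchanged.
Relative clearance = 0.0469 + 0.33 = 0.3769.
Exposure is unchanged when dose changes in proportion to clearance. New dose = 10 μg × 0.3769 = 3.8 μg.

3.8 μg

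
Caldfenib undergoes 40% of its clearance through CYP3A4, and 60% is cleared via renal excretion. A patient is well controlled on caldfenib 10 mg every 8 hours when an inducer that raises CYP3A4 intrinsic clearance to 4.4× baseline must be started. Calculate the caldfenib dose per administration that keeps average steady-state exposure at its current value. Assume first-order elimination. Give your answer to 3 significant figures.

23.6 mg

CYP3A4: 0.4 × 4.4 = 1.76
Other: 0.6 (unchanged)
New clearance relative to baseline: 1.76 + 0.6 = 2.36.
Css,avg = (dose rate)/CL, so holding Css fixed requires dose ∝ CL: 10 × 2.36 = 23.6 mg.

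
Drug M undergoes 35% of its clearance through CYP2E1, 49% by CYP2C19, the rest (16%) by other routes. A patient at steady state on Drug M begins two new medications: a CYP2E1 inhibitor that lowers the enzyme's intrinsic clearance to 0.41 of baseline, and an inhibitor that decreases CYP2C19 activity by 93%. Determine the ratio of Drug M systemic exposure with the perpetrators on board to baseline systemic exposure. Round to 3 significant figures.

CYP2E1: 0.35 × 0.41 = 0.1435
CYP2C19: 0.49 × 0.07 = 0.0343
Other: 0.16 (unchanged)
New clearance relative to baseline: 0.1435 + 0.0343 + 0.16 = 0.3378.
Because systemic exposure varies inversely with clearance, the combined effect is 1 / 0.3378 = 2.96.

2.96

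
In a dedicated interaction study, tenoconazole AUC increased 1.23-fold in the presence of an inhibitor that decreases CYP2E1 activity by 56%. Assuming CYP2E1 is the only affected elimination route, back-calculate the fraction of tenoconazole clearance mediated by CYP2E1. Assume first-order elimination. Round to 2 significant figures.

0.33

CL'/CL = 1 / 1.23 = 0.813
0.44·fm + (1 − fm) = 0.813
fm = (0.813 − 1) / (0.44 − 1) = 0.33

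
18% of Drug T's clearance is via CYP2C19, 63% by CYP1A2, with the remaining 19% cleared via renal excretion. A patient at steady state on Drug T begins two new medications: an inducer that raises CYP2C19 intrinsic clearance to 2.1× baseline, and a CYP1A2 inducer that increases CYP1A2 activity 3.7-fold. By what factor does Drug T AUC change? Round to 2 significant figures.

0.34

CYP2C19: 0.18 × 2.1 = 0.378
CYP1A2: 0.63 × 3.7 = 2.331
Other: 0.19 (unchanged)
Relative clearance = 0.378 + 2.331 + 0.19 = 2.899.
Because AUC varies inversely with clearance, the combined effect is 1 / 2.899 = 0.34.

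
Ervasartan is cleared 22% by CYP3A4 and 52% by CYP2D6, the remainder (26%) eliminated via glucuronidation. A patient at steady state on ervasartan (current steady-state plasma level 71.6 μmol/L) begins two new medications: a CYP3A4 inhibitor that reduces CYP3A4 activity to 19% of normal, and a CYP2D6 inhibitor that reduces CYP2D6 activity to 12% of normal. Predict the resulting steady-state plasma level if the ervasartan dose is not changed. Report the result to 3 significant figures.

197 μmol/L

The CYP3A4 pathway (22% of clearance) falls to 0.19× activity: 0.22 × 0.19 = 0.0418.
The CYP2D6 pathway (52% of clearance) is reduced to 0.12× activity: 0.52 × 0.12 = 0.0624.
The remaining 26% of clearance is unaffected.
Relative clearance = 0.0418 + 0.0624 + 0.26 = 0.3642.
Steady-state plasma level ∝ 1/CL: new value = 71.6 / 0.3642 = 197 μmol/L.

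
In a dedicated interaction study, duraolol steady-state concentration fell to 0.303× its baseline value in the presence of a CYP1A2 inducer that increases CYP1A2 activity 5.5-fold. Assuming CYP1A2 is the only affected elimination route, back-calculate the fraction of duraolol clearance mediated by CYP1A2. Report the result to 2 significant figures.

0.51

CL'/CL = 1 / 0.303 = 3.3
5.5·fm + (1 − fm) = 3.3
fm = (3.3 − 1) / (5.5 − 1) = 0.51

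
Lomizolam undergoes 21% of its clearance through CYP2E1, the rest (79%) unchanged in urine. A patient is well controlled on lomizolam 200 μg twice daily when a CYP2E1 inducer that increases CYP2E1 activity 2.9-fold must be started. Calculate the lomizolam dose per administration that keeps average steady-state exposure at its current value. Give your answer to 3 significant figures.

The CYP2E1 pathway (21% of clearance) rises to 2.9× activity: 0.21 × 2.9 = 0.609.
Non-CYP routes (79%) are unchanged.
CL_new/CL_old = 0.609 + 0.79 = 1.399.
Exposure is unchanged when dose changes in proportion to clearance. New dose = 200 μg × 1.399 = 280 μg.

280 μg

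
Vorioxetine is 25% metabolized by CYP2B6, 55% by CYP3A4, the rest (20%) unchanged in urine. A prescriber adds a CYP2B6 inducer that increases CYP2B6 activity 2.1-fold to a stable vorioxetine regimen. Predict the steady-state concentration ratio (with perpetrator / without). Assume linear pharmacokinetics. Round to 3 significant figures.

The CYP2B6 pathway (25% of clearance) increases to 2.1× activity: 0.25 × 2.1 = 0.525.
CYP3A4 (55%) and the residual 20% are unaffected.
CL_new/CL_old = 0.525 + 0.55 + 0.2 = 1.275.
Since steady-state concentration ∝ 1/CL, the ratio is 1 / 1.275 = 0.784.

0.784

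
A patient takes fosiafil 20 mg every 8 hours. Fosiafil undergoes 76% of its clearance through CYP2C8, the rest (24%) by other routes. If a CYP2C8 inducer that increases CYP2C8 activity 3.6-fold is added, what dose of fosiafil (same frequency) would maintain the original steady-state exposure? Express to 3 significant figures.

The CYP2C8 pathway (76% of clearance) increases to 3.6× activity: 0.76 × 3.6 = 2.736.
The remaining 24% of clearance is unaffected.
Relative clearance = 2.736 + 0.24 = 2.976.
Exposure is unchanged when dose changes in proportion to clearance. New dose = 20 mg × 2.976 = 59.5 mg.

59.5 mg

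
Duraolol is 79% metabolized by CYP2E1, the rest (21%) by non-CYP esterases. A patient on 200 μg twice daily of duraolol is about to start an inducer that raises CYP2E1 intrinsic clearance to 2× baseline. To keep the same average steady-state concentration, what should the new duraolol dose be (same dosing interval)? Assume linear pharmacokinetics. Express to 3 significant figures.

358 μg

The CYP2E1 pathway (79% of clearance) increases to 2× activity: 0.79 × 2 = 1.58.
The remaining 21% of clearance is unaffected.
CL_new/CL_old = 1.58 + 0.21 = 1.79.
Exposure is unchanged when dose changes in proportion to clearance. New dose = 200 μg × 1.79 = 358 μg.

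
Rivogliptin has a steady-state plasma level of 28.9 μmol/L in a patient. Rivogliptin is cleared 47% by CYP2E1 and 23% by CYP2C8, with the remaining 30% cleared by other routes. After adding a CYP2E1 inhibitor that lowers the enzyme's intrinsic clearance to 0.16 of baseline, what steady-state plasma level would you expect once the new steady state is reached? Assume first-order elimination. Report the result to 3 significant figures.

CYP2E1: 0.47 × 0.16 = 0.0752
CYP2C8: 0.23 (unchanged)
Other: 0.3 (unchanged)
New clearance relative to baseline: 0.0752 + 0.23 + 0.3 = 0.6052.
New steady-state plasma level = baseline ÷ relative clearance = 28.9 / 0.6052 = 47.8 μmol/L.

47.8 μmol/L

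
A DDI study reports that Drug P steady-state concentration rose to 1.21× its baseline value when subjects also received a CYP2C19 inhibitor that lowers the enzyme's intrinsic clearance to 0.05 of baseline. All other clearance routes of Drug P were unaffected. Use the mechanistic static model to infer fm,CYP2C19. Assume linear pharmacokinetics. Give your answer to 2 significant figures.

Call the CYP2C19 fraction fm. After the interaction, CL_new/CL_old = fm × 0.05 + (1 − fm).
Steady-state concentration ratio = 1 / (new CL fraction), so new CL fraction = 1 / 1.21 = 0.8264.
fm × 0.05 + 1 − fm = 0.8264  ⇒  fm × (0.05 − 1) = −0.1736  ⇒  fm = 0.18.

0.18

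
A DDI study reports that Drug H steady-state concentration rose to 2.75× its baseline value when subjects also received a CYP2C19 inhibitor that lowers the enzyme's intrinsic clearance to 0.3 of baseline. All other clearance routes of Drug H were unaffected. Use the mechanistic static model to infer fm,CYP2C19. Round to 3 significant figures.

0.909

Let fm be the CYP2C19 fraction. New clearance relative to baseline = fm × 0.3 + (1 − fm).
Steady-state concentration ratio = 1 / (new CL fraction), so new CL fraction = 1 / 2.75 = 0.3636.
fm × 0.3 + 1 − fm = 0.3636  ⇒  fm × (0.3 − 1) = −0.6364  ⇒  fm = 0.909.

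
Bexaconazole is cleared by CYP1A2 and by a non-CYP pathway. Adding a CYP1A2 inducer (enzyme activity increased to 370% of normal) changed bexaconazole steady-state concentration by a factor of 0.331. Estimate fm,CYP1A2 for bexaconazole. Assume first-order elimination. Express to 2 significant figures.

Let fm be the CYP1A2 fraction. New clearance relative to baseline = fm × 3.7 + (1 − fm).
Steady-state concentration ratio = 1 / (new CL fraction), so new CL fraction = 1 / 0.331 = 3.021.
fm × 3.7 + 1 − fm = 3.021  ⇒  fm × (3.7 − 1) = 2.021  ⇒  fm = 0.75.

0.75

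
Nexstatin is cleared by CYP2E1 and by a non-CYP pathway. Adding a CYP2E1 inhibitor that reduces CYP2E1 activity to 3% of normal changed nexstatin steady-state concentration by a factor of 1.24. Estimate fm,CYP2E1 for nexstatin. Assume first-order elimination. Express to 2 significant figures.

Let x = fm,CYP2E1. Because steady-state concentration ∝ 1/CL, relative clearance fell to 1/1.24 = 0.8065.
Only the CYP2E1 route changed, so 0.8065 = x·0.03 + (1 − x), giving x = 0.20.

0.20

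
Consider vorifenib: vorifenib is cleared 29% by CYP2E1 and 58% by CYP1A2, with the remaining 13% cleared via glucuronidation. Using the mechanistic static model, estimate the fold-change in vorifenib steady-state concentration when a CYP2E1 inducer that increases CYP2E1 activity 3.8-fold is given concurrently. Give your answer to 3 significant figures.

0.552

The CYP2E1 pathway (29% of clearance) is boosted to 3.8× activity: 0.29 × 3.8 = 1.102.
CYP1A2 (58%) and the residual 13% are unaffected.
New clearance relative to baseline: 1.102 + 0.58 + 0.13 = 1.812.
Steady-state concentration ratio = CL_old/CL_new = 1 / 1.812 = 0.552.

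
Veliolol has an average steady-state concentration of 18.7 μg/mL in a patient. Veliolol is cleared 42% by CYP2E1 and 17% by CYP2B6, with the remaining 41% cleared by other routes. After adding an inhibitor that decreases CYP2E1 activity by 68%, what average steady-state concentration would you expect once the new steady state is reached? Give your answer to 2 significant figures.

CYP2E1: 0.42 × 0.32 = 0.1344
CYP2B6: 0.17 (unchanged)
Other: 0.41 (unchanged)
CL_new/CL_old = 0.1344 + 0.17 + 0.41 = 0.7144.
Average steady-state concentration ∝ 1/CL, so new value = 18.7 / 0.7144 = 26 μg/mL.

26 μg/mL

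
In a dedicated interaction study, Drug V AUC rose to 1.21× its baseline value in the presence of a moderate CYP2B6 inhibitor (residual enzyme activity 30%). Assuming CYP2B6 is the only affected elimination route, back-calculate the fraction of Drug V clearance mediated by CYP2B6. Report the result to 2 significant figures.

0.25

Write x for the fraction cleared via CYP2B6. The observed AUC change means clearance fell to 1/1.21 = 0.8264 of baseline.
Setting x·0.3 + (1 − x) = 0.8264 and solving: x = (0.8264 − 1)/(0.3 − 1) = 0.25.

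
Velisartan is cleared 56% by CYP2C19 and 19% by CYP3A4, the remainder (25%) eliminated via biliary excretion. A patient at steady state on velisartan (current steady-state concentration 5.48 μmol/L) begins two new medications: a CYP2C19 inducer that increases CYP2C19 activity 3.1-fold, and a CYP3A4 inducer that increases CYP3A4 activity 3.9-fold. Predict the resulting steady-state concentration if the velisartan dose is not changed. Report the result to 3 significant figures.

2.01 μmol/L

The CYP2C19 pathway (56% of clearance) rises to 3.1× activity: 0.56 × 3.1 = 1.736.
The CYP3A4 pathway (19% of clearance) is boosted to 3.9× activity: 0.19 × 3.9 = 0.741.
Non-CYP routes (25%) are unchanged.
Relative clearance = 1.736 + 0.741 + 0.25 = 2.727.
Dividing the baseline by the relative clearance: 5.48 / 2.727 = 2.01 μmol/L.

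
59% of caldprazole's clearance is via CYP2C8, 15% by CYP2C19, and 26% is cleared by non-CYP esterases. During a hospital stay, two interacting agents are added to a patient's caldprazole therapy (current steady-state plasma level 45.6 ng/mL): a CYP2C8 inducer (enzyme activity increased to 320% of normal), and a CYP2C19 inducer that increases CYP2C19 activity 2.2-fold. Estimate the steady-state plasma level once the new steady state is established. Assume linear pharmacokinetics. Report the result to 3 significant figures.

18.4 ng/mL

The CYP2C8 pathway (59% of clearance) increases to 3.2× activity: 0.59 × 3.2 = 1.888.
The CYP2C19 pathway (15% of clearance) rises to 2.2× activity: 0.15 × 2.2 = 0.33.
The remaining 26% of clearance is unaffected.
Relative clearance = 1.888 + 0.33 + 0.26 = 2.478.
New steady-state plasma level = 45.6 / 2.478 = 18.4 ng/mL (concentration scales inversely with clearance).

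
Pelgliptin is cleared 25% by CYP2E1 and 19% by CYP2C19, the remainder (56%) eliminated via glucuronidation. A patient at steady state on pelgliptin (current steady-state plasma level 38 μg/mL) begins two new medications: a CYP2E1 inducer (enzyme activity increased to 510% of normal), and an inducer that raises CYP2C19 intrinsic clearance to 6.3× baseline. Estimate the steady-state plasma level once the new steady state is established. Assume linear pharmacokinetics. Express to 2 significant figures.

The CYP2E1 pathway (25% of clearance) is boosted to 5.1× activity: 0.25 × 5.1 = 1.275.
The CYP2C19 pathway (19% of clearance) is boosted to 6.3× activity: 0.19 × 6.3 = 1.197.
The remaining 56% of clearance is unaffected.
Relative clearance = 1.275 + 1.197 + 0.56 = 3.032.
Steady-state plasma level ∝ 1/CL: new value = 38 / 3.032 = 13 μg/mL.

13 μg/mL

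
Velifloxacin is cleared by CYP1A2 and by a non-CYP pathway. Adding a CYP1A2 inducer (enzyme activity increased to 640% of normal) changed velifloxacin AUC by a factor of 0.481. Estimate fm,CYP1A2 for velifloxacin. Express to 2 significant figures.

CL'/CL = 1 / 0.481 = 2.079
6.4·fm + (1 − fm) = 2.079
fm = (2.079 − 1) / (6.4 − 1) = 0.20

0.20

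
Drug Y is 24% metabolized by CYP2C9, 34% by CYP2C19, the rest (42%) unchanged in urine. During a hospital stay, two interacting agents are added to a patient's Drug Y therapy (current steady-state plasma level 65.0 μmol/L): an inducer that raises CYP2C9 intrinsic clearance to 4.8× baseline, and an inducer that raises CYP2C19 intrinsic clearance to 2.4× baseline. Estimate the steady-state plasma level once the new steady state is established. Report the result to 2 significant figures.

The CYP2C9 pathway (24% of clearance) is boosted to 4.8× activity: 0.24 × 4.8 = 1.152.
The CYP2C19 pathway (34% of clearance) is boosted to 2.4× activity: 0.34 × 2.4 = 0.816.
The remaining 42% of clearance is unaffected.
CL_new/CL_old = 1.152 + 0.816 + 0.42 = 2.388.
Dividing the baseline by the relative clearance: 65.0 / 2.388 = 27 μmol/L.

27 μmol/L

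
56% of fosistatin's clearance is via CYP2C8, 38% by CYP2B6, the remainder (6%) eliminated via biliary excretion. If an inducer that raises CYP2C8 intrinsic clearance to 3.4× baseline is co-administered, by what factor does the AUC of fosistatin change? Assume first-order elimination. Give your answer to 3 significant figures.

0.427

CYP2C8: 0.56 × 3.4 = 1.904
CYP2B6: 0.38 (unchanged)
Other: 0.06 (unchanged)
New clearance relative to baseline: 1.904 + 0.38 + 0.06 = 2.344.
AUC ratio = CL_old/CL_new = 1 / 2.344 = 0.427.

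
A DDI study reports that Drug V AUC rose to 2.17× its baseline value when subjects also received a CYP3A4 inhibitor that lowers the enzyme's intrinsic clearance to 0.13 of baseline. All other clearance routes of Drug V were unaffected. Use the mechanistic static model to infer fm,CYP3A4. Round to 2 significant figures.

0.62

CL'/CL = 1 / 2.17 = 0.4608
0.13·fm + (1 − fm) = 0.4608
fm = (0.4608 − 1) / (0.13 − 1) = 0.62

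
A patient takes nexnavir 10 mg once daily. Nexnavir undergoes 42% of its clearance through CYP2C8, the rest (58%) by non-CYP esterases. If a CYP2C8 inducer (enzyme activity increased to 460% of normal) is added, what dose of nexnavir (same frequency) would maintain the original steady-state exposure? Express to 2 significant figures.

CYP2C8: 0.42 × 4.6 = 1.932
Other: 0.58 (unchanged)
New clearance relative to baseline: 1.932 + 0.58 = 2.512.
To maintain the same steady-state level, dose must scale with clearance: new dose = 10 × 2.512 = 25 mg.

25 mg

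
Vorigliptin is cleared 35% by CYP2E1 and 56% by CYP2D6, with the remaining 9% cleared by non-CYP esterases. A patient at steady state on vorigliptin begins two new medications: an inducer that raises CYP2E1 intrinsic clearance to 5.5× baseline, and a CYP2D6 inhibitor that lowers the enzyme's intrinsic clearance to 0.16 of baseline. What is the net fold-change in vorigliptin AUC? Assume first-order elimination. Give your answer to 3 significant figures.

The CYP2E1 pathway (35% of clearance) rises to 5.5× activity: 0.35 × 5.5 = 1.925.
The CYP2D6 pathway (56% of clearance) drops to 0.16× activity: 0.56 × 0.16 = 0.0896.
The remaining 9% of clearance is unaffected.
CL_new/CL_old = 1.925 + 0.0896 + 0.09 = 2.1046.
Because AUC varies inversely with clearance, the combined effect is 1 / 2.1046 = 0.475.

0.475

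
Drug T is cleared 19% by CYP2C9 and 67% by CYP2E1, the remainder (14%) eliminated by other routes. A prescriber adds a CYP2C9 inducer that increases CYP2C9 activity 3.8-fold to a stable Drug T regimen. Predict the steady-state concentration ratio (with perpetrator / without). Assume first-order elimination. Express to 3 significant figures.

The CYP2C9 pathway (19% of clearance) increases to 3.8× activity: 0.19 × 3.8 = 0.722.
CYP2E1 (67%) and the residual 14% are unaffected.
New clearance relative to baseline: 0.722 + 0.67 + 0.14 = 1.532.
Steady-state concentration ratio = CL_old/CL_new = 1 / 1.532 = 0.653.

0.653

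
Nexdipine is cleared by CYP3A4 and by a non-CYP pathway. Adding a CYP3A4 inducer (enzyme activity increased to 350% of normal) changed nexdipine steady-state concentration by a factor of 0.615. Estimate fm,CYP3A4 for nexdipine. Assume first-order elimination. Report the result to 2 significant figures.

0.25

Let x = fm,CYP3A4. Because steady-state concentration ∝ 1/CL, relative clearance rose to 1/0.615 = 1.626.
Only the CYP3A4 route changed, so 1.626 = x·3.5 + (1 − x), giving x = 0.25.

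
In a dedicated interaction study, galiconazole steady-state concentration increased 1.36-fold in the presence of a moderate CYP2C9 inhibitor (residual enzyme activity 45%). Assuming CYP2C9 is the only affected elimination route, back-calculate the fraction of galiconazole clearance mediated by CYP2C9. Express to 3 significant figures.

0.481

CL'/CL = 1 / 1.36 = 0.7353
0.45·fm + (1 − fm) = 0.7353
fm = (0.7353 − 1) / (0.45 − 1) = 0.481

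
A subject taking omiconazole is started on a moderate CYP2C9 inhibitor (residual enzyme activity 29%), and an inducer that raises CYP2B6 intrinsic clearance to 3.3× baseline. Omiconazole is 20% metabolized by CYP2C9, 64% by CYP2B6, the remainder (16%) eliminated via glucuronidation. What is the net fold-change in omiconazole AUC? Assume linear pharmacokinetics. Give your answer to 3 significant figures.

0.429

The CYP2C9 pathway (20% of clearance) drops to 0.29× activity: 0.2 × 0.29 = 0.058.
The CYP2B6 pathway (64% of clearance) is boosted to 3.3× activity: 0.64 × 3.3 = 2.112.
Non-CYP routes (16%) are unchanged.
CL_new/CL_old = 0.058 + 2.112 + 0.16 = 2.33.
Because AUC varies inversely with clearance, the combined effect is 1 / 2.33 = 0.429.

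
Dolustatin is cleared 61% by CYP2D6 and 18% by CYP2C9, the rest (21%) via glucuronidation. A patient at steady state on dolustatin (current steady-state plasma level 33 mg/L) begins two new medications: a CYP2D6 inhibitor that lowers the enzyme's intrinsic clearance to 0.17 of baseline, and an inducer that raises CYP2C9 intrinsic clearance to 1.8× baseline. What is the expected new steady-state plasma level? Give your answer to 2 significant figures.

52 mg/L

CYP2D6: 0.61 × 0.17 = 0.1037
CYP2C9: 0.18 × 1.8 = 0.324
Other: 0.21 (unchanged)
CL_new/CL_old = 0.1037 + 0.324 + 0.21 = 0.6377.
Steady-state plasma level ∝ 1/CL: new value = 33 / 0.6377 = 52 mg/L.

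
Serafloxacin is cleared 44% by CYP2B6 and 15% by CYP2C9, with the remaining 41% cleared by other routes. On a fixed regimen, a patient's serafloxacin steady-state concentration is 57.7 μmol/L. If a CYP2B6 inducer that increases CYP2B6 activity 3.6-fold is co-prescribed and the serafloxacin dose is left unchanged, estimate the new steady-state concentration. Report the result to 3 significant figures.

CYP2B6: 0.44 × 3.6 = 1.584
CYP2C9: 0.15 (unchanged)
Other: 0.41 (unchanged)
CL_new/CL_old = 1.584 + 0.15 + 0.41 = 2.144.
With dosing unchanged, steady-state concentration scales as 1/CL: 57.7 / 2.144 = 26.9 μmol/L.

26.9 μmol/L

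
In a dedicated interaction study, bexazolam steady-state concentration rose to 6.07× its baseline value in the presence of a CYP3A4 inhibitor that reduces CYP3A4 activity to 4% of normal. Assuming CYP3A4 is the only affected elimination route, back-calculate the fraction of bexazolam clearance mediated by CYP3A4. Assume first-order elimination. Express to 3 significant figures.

0.870

CL'/CL = 1 / 6.07 = 0.1647
0.04·fm + (1 − fm) = 0.1647
fm = (0.1647 − 1) / (0.04 − 1) = 0.870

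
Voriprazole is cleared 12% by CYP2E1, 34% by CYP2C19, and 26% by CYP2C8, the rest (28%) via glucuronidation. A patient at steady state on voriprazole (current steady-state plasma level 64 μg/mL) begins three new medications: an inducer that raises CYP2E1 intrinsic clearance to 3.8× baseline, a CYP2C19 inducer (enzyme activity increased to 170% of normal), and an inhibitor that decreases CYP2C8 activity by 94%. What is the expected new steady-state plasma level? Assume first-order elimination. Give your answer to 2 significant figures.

CYP2E1: 0.12 × 3.8 = 0.456
CYP2C19: 0.34 × 1.7 = 0.578
CYP2C8: 0.26 × 0.06 = 0.0156
Other: 0.28 (unchanged)
New clearance relative to baseline: 0.456 + 0.578 + 0.0156 + 0.28 = 1.3296.
New steady-state plasma level = 64 / 1.3296 = 48 μg/mL (concentration scales inversely with clearance).

48 μg/mL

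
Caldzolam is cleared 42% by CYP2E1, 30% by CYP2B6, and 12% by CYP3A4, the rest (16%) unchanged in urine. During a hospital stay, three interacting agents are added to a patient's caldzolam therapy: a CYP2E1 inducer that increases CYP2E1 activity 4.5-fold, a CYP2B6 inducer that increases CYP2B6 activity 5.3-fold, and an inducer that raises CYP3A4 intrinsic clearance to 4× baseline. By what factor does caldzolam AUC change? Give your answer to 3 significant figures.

0.243

The CYP2E1 pathway (42% of clearance) increases to 4.5× activity: 0.42 × 4.5 = 1.89.
The CYP2B6 pathway (30% of clearance) is boosted to 5.3× activity: 0.3 × 5.3 = 1.59.
The CYP3A4 pathway (12% of clearance) increases to 4× activity: 0.12 × 4 = 0.48.
Non-CYP routes (16%) are unchanged.
Relative clearance = 1.89 + 1.59 + 0.48 + 0.16 = 4.12.
Because AUC varies inversely with clearance, the combined effect is 1 / 4.12 = 0.243.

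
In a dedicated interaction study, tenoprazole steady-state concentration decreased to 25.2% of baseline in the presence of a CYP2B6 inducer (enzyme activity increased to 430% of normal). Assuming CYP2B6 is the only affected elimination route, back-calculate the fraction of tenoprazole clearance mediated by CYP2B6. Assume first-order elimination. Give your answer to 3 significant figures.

Let fm be the CYP2B6 fraction. New clearance relative to baseline = fm × 4.3 + (1 − fm).
Steady-state concentration ratio = 1 / (new CL fraction), so new CL fraction = 1 / 0.252 = 3.968.
fm × 4.3 + 1 − fm = 3.968  ⇒  fm × (4.3 − 1) = 2.968  ⇒  fm = 0.899.

0.899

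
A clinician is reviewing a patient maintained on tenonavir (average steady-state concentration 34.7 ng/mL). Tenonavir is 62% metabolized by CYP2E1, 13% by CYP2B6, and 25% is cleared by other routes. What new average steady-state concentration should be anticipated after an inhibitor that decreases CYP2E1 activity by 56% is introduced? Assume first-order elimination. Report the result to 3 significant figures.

53.2 ng/mL

CYP2E1: 0.62 × 0.44 = 0.2728
CYP2B6: 0.13 (unchanged)
Other: 0.25 (unchanged)
CL_new/CL_old = 0.2728 + 0.13 + 0.25 = 0.6528.
Average steady-state concentration ∝ 1/CL, so new value = 34.7 / 0.6528 = 53.2 ng/mL.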